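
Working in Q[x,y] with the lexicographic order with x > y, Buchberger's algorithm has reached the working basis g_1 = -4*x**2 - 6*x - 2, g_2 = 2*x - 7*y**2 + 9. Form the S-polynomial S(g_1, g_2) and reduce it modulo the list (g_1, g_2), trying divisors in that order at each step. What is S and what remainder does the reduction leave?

lcm(LM(g_1), LM(g_2)) = x**2.
S = (lcm/LT(g_1))·g_1 − (lcm/LT(g_2))·g_2 = 7/2*x*y**2 - 3*x + 1/2.
Reduce S modulo (g_1, g_2) in that order:
  leading term x*y**2: subtract (7/4*y**2)·g_2 from 7/2*x*y**2 - 3*x + 1/2 → -3*x + 49/4*y**4 - 63/4*y**2 + 1/2
  leading term x: subtract (-3/2)·g_2 from -3*x + 49/4*y**4 - 63/4*y**2 + 1/2 → 49/4*y**4 - 105/4*y**2 + 14
  leading term y**4: no divisor's leading term divides it; move 49/4*y**4 to the remainder.
  leading term y**2: no divisor's leading term divides it; move -105/4*y**2 to the remainder.
  leading term 1: no divisor's leading term divides it; move 14 to the remainder.
The remainder 49/4*y**4 - 105/4*y**2 + 14 is nonzero, so it would be added as the next basis element.

S(g_1, g_2) = 7/2*x*y**2 - 3*x + 1/2; remainder on division = 49/4*y**4 - 105/4*y**2 + 14.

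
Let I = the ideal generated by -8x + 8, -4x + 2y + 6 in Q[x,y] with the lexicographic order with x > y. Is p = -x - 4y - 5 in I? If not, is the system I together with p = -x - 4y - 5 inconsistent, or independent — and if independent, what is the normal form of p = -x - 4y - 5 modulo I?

First compute the reduced Gröbner basis of I by Buchberger's algorithm.
f_1 = -8x + 8, LT = x.
f_2 = -4x + 2y + 6, LT = x.

S(f_1,f_2): lcm = x. S = 1/2y + 1/2.
  reduce S modulo (f_1, f_2):
  remainder 1/2y + 1/2 ≠ 0; add h_3 = 1/2y + 1/2 to the basis.

The other S-polynomials (S(f_1,h_3), S(f_2,h_3)) all reduce to 0 modulo the current basis, so we have a Gröbner basis.
Inter-reduce: drop elements whose leading term is divisible by another's, tail-reduce, and make monic.
Reduced Gröbner basis: {x - 1, y + 1}.
Label its elements g_1 = x - 1, g_2 = y + 1.

Reduce p = -x - 4y - 5 modulo G:
  leading term x: subtract (-1)·g_1 from -x - 4y - 5 → -4y - 6
  leading term y: subtract (-4)·g_2 from -4y - 6 → -2
  leading term 1: no divisor's leading term divides it; move -2 to the remainder.
  normal form = -2.
The normal form is nonzero, so p ∉ I. Since p minus its normal form lies in I, I + (p) = I + (r) where r = -2; decide whether this ideal is the whole ring.
Here r = -2 is a nonzero constant, hence a unit: 1 ∈ I + (p), the Gröbner basis of I + (p) is {1}, and the enlarged system has no common solution — adjoining p is inconsistent.

Adjoining -x - 4y - 5 makes the ideal the whole ring: the system is inconsistent.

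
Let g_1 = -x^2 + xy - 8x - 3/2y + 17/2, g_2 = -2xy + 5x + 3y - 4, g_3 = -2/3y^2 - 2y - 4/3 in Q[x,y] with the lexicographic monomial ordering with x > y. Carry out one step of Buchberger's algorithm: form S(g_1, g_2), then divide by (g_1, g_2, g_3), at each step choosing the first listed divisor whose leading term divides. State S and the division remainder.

lcm(LM(g_1), LM(g_2)) = x^2y.
S = (lcm/LT(g_1))·g_1 − (lcm/LT(g_2))·g_2 = 5/2x^2 - xy^2 + 19/2xy - 2x + 3/2y^2 - 17/2y.
Reduce S modulo (g_1, g_2, g_3) in that order:
  leading term x^2: subtract (-5/2)·g_1 from 5/2x^2 - xy^2 + 19/2xy - 2x + 3/2y^2 - 17/2y → -xy^2 + 12xy - 22x + 3/2y^2 - 49/4y + 85/4
  leading term xy^2: subtract (1/2y)·g_2 from -xy^2 + 12xy - 22x + 3/2y^2 - 49/4y + 85/4 → 19/2xy - 22x - 41/4y + 85/4
  leading term xy: subtract (-19/4)·g_2 from 19/2xy - 22x - 41/4y + 85/4 → 7/4x + 4y + 9/4
  leading term x: no divisor's leading term divides it; move 7/4x to the remainder.
  leading term y: no divisor's leading term divides it; move 4y to the remainder.
  leading term 1: no divisor's leading term divides it; move 9/4 to the remainder.
The remainder 7/4x + 4y + 9/4 is nonzero, so it would be added as the next basis element.
An S-polynomial is built so that the two leading terms cancel; whether anything survives reduction is exactly the Gröbner-basis criterion.

S(g_1, g_2) = 5/2x^2 - xy^2 + 19/2xy - 2x + 3/2y^2 - 17/2y; remainder on division = 7/4x + 4y + 9/4.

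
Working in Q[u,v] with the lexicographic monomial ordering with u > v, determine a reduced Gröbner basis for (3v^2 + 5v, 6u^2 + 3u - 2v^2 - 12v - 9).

This is the nonlinear analogue of row-reducing a linear system.

f_1 = 3v^2 + 5v, LT = v^2.
f_2 = 6u^2 + 3u - 2v^2 - 12v - 9, LT = u^2.

The S-polynomials (S(f_1,f_2)) all reduce to 0 modulo the current basis, so we have a Gröbner basis.

G = {u^2 + 1/2u - 13/9v - 3/2, v^2 + 5/3v}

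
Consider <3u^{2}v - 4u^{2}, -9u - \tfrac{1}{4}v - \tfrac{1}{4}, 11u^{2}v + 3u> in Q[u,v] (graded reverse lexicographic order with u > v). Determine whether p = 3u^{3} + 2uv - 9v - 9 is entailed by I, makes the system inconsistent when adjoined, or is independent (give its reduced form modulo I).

3u^{3} + 2uv - 9v - 9 lies in I (it reduces to 0).

First compute the reduced Gröbner basis of I by Buchberger's algorithm.
f_1 = 3u^{2}v - 4u^{2}, LT = u^{2}v.
f_2 = -9u - \tfrac{1}{4}v - \tfrac{1}{4}, LT = u.
f_3 = 11u^{2}v + 3u, LT = u^{2}v.

S(f_1,f_2): lcm = u^{2}v. S = -\tfrac{1}{36}uv^{2} - \tfrac{4}{3}u^{2} - \tfrac{1}{36}uv.
  leading term uv^{2}: subtract (\tfrac{1}{324}v^{2})·f_2 from -\tfrac{1}{36}uv^{2} - \tfrac{4}{3}u^{2} - \tfrac{1}{36}uv → \tfrac{1}{1296}v^{3} - \tfrac{4}{3}u^{2} - \tfrac{1}{36}uv + \tfrac{1}{1296}v^{2}
  leading term v^{3}: no divisor's leading term divides it; move \tfrac{1}{1296}v^{3} to the remainder.
  leading term u^{2}: subtract (\tfrac{4}{27}u)·f_2 from -\tfrac{4}{3}u^{2} - \tfrac{1}{36}uv + \tfrac{1}{1296}v^{2} → \tfrac{1}{108}uv + \tfrac{1}{1296}v^{2} + \tfrac{1}{27}u
  leading term uv: subtract (-\tfrac{1}{972}v)·f_2 from \tfrac{1}{108}uv + \tfrac{1}{1296}v^{2} + \tfrac{1}{27}u → \tfrac{1}{1944}v^{2} + \tfrac{1}{27}u - \tfrac{1}{3888}v
  leading term v^{2}: no divisor's leading term divides it; move \tfrac{1}{1944}v^{2} to the remainder.
  leading term u: subtract (-\tfrac{1}{243})·f_2 from \tfrac{1}{27}u - \tfrac{1}{3888}v → -\tfrac{5}{3888}v - \tfrac{1}{972}
  leading term v: no divisor's leading term divides it; move -\tfrac{5}{3888}v to the remainder.
  leading term 1: no divisor's leading term divides it; move -\tfrac{1}{972} to the remainder.
  remainder \tfrac{1}{1296}v^{3} + \tfrac{1}{1944}v^{2} - \tfrac{5}{3888}v - \tfrac{1}{972} ≠ 0; add h_4 = \tfrac{1}{1296}v^{3} + \tfrac{1}{1944}v^{2} - \tfrac{5}{3888}v - \tfrac{1}{972} to the basis.

S(f_1,f_3): lcm = u^{2}v. S = -\tfrac{4}{3}u^{2} - \tfrac{3}{11}u.
  leading term u^{2}: subtract (\tfrac{4}{27}u)·f_2 from -\tfrac{4}{3}u^{2} - \tfrac{3}{11}u → \tfrac{1}{27}uv - \tfrac{70}{297}u
  leading term uv: subtract (-\tfrac{1}{243}v)·f_2 from \tfrac{1}{27}uv - \tfrac{70}{297}u → -\tfrac{1}{972}v^{2} - \tfrac{70}{297}u - \tfrac{1}{972}v
  leading term v^{2}: no divisor's leading term divides it; move -\tfrac{1}{972}v^{2} to the remainder.
  leading term u: subtract (\tfrac{70}{2673})·f_2 from -\tfrac{70}{297}u - \tfrac{1}{972}v → \tfrac{59}{10692}v + \tfrac{35}{5346}
  leading term v: no divisor's leading term divides it; move \tfrac{59}{10692}v to the remainder.
  leading term 1: no divisor's leading term divides it; move \tfrac{35}{5346} to the remainder.
  remainder -\tfrac{1}{972}v^{2} + \tfrac{59}{10692}v + \tfrac{35}{5346} ≠ 0; add h_5 = -\tfrac{1}{972}v^{2} + \tfrac{59}{10692}v + \tfrac{35}{5346} to the basis.

S(f_3,h_4): lcm = u^{2}v^{3}. S = -\tfrac{2}{3}u^{2}v^{2} + \tfrac{5}{3}u^{2}v + \tfrac{3}{11}uv^{2} + \tfrac{4}{3}u^{2}.
  leading term u^{2}v^{2}: subtract (-\tfrac{2}{9}v)·f_1 from -\tfrac{2}{3}u^{2}v^{2} + \tfrac{5}{3}u^{2}v + \tfrac{3}{11}uv^{2} + \tfrac{4}{3}u^{2} → \tfrac{7}{9}u^{2}v + \tfrac{3}{11}uv^{2} + \tfrac{4}{3}u^{2}
  leading term u^{2}v: subtract (\tfrac{7}{27})·f_1 from \tfrac{7}{9}u^{2}v + \tfrac{3}{11}uv^{2} + \tfrac{4}{3}u^{2} → \tfrac{3}{11}uv^{2} + \tfrac{64}{27}u^{2}
  leading term uv^{2}: subtract (-\tfrac{1}{33}v^{2})·f_2 from \tfrac{3}{11}uv^{2} + \tfrac{64}{27}u^{2} → -\tfrac{1}{132}v^{3} + \tfrac{64}{27}u^{2} - \tfrac{1}{132}v^{2}
  leading term v^{3}: subtract (-\tfrac{108}{11})·h_4 from -\tfrac{1}{132}v^{3} + \tfrac{64}{27}u^{2} - \tfrac{1}{132}v^{2} → \tfrac{64}{27}u^{2} - \tfrac{1}{396}v^{2} - \tfrac{5}{396}v - \tfrac{1}{99}
  leading term u^{2}: subtract (-\tfrac{64}{243}u)·f_2 from \tfrac{64}{27}u^{2} - \tfrac{1}{396}v^{2} - \tfrac{5}{396}v - \tfrac{1}{99} → -\tfrac{16}{243}uv - \tfrac{1}{396}v^{2} - \tfrac{16}{243}u - \tfrac{5}{396}v - \tfrac{1}{99}
  leading term uv: subtract (\tfrac{16}{2187}v)·f_2 from -\tfrac{16}{243}uv - \tfrac{1}{396}v^{2} - \tfrac{16}{243}u - \tfrac{5}{396}v - \tfrac{1}{99} → -\tfrac{67}{96228}v^{2} - \tfrac{16}{243}u - \tfrac{1039}{96228}v - \tfrac{1}{99}
  leading term v^{2}: subtract (\tfrac{67}{99})·h_5 from -\tfrac{67}{96228}v^{2} - \tfrac{16}{243}u - \tfrac{1039}{96228}v - \tfrac{1}{99} → -\tfrac{16}{243}u - \tfrac{7691}{529254}v - \tfrac{7691}{529254}
  leading term u: subtract (\tfrac{16}{2187})·f_2 from -\tfrac{16}{243}u - \tfrac{7691}{529254}v - \tfrac{7691}{529254} → -\tfrac{83}{6534}v - \tfrac{83}{6534}
  leading term v: no divisor's leading term divides it; move -\tfrac{83}{6534}v to the remainder.
  leading term 1: no divisor's leading term divides it; move -\tfrac{83}{6534} to the remainder.
  remainder -\tfrac{83}{6534}v - \tfrac{83}{6534} ≠ 0; add h_6 = -\tfrac{83}{6534}v - \tfrac{83}{6534} to the basis.

The other S-polynomials (S(f_2,f_3), S(f_1,h_4), S(f_2,h_4), S(f_1,h_5), S(f_2,h_5), S(f_3,h_5), S(h_4,h_5), S(f_1,h_6), S(f_2,h_6), S(f_3,h_6), S(h_4,h_6), S(h_5,h_6)) all reduce to 0 modulo the current basis, so we have a Gröbner basis.
Inter-reduce: drop elements whose leading term is divisible by another's, tail-reduce, and make monic.
Reduced Gröbner basis: {u, v + 1}.
Label its elements g_1 = u, g_2 = v + 1.

Reduce p = 3u^{3} + 2uv - 9v - 9 modulo G:
  leading term u^{3}: subtract (3u^{2})·g_1 from 3u^{3} + 2uv - 9v - 9 → 2uv - 9v - 9
  leading term uv: subtract (2v)·g_1 from 2uv - 9v - 9 → -9v - 9
  leading term v: subtract (-9)·g_2 from -9v - 9 → 0
  normal form = 0.
Since the normal form is 0, p ∈ I.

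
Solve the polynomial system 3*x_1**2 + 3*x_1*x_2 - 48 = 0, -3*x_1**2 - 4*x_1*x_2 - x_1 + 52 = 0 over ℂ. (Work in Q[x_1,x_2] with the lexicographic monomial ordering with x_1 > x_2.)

Compute a lex Gröbner basis by Buchberger's algorithm.
f_1 = 3*x_1**2 + 3*x_1*x_2 - 48, LT = x_1**2.
f_2 = -3*x_1**2 - 4*x_1*x_2 - x_1 + 52, LT = x_1**2.

S(f_1,f_2): lcm = x_1**2. S = -1/3*x_1*x_2 - 1/3*x_1 + 4/3.
  reduce S modulo (f_1, f_2):
  remainder -1/3*x_1*x_2 - 1/3*x_1 + 4/3 ≠ 0; add h_3 = -1/3*x_1*x_2 - 1/3*x_1 + 4/3 to the basis.

S(f_1,h_3): lcm = x_1**2*x_2. S = -x_1**2 + x_1*x_2**2 + 4*x_1 - 16*x_2.
  reduce S modulo (f_1, f_2, h_3):
  remainder 4*x_1 - 12*x_2 - 16 ≠ 0; add h_4 = 4*x_1 - 12*x_2 - 16 to the basis.

S(h_3,h_4): lcm = x_1*x_2. S = x_1 + 3*x_2**2 + 4*x_2 - 4.
  reduce S modulo (f_1, f_2, h_3, h_4):
  remainder 3*x_2**2 + 7*x_2 ≠ 0; add h_5 = 3*x_2**2 + 7*x_2 to the basis.

The other S-polynomials (S(f_2,h_3), S(f_1,h_4), S(f_2,h_4), S(f_1,h_5), S(f_2,h_5), S(h_3,h_5), S(h_4,h_5)) all reduce to 0 modulo the current basis, so we have a Gröbner basis.
Inter-reduce: drop elements whose leading term is divisible by another's, tail-reduce, and make monic.
Reduced Gröbner basis: {x_1 - 3*x_2 - 4, x_2**2 + 7/3*x_2}.

The lex basis is triangular: the last element involves only x_2. Solving x_2**2 + 7/3*x_2 = 0 gives x_2 ∈ {-7/3, 0}; substituting each value into the earlier elements determines the remaining variables.
  x_2 = -7/3: the earlier basis element becomes x_1 + 3 = 0, giving x_1 = -3 — point (-3, -7/3).
  x_2 = 0: the earlier basis element becomes x_1 - 4 = 0, giving x_1 = 4 — point (4, 0).

{(-3, -7/3), (4, 0)}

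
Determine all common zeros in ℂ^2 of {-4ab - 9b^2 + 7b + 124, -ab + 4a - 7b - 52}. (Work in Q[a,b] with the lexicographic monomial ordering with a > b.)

Compute a lex Gröbner basis by Buchberger's algorithm.
f_1 = -4ab - 9b^2 + 7b + 124, LT = ab.
f_2 = -ab + 4a - 7b - 52, LT = ab.

S(f_1,f_2): lcm = ab. S = 4a + 9/4b^2 - 35/4b - 83.
  reduce S modulo (f_1, f_2):
  remainder 4a + 9/4b^2 - 35/4b - 83 ≠ 0; add h_3 = 4a + 9/4b^2 - 35/4b - 83 to the basis.

S(f_1,h_3): lcm = ab. S = -9/16b^3 + 71/16b^2 + 19b - 31.
  reduce S modulo (f_1, f_2, h_3):
  remainder -9/16b^3 + 71/16b^2 + 19b - 31 ≠ 0; add h_4 = -9/16b^3 + 71/16b^2 + 19b - 31 to the basis.

The other S-polynomials (S(f_2,h_3), S(f_1,h_4), S(f_2,h_4), S(h_3,h_4)) all reduce to 0 modulo the current basis, so we have a Gröbner basis.
Inter-reduce: drop elements whose leading term is divisible by another's, tail-reduce, and make monic.
Reduced Gröbner basis: {a + 9/16b^2 - 35/16b - 83/4, b^3 - 71/9b^2 - 304/9b + 496/9}.

A lex Gröbner basis eliminates variables successively. Here b^3 - 71/9b^2 - 304/9b + 496/9 depends only on b, with roots {-4, 107/18 - sqrt(6985)/18, sqrt(6985)/18 + 107/18}; lifting each root through the earlier basis elements recovers the full solutions.
  b = -4: the earlier basis element becomes a - 3 = 0, giving a = 3 — point (3, -4).
  b = 107/18 - sqrt(6985)/18: the earlier basis element becomes a - sqrt(6985)/4 - 7/4 = 0, giving a = 7/4 + sqrt(6985)/4 — point (7/4 + sqrt(6985)/4, 107/18 - sqrt(6985)/18).
  b = sqrt(6985)/18 + 107/18: the earlier basis element becomes a - 7/4 + sqrt(6985)/4 = 0, giving a = 7/4 - sqrt(6985)/4 — point (7/4 - sqrt(6985)/4, sqrt(6985)/18 + 107/18).
Zero-dimensionality of the ideal guarantees finitely many solutions over ℂ.

{(3, -4), (7/4 + sqrt(6985)/4, 107/18 - sqrt(6985)/18), (7/4 - sqrt(6985)/4, sqrt(6985)/18 + 107/18)}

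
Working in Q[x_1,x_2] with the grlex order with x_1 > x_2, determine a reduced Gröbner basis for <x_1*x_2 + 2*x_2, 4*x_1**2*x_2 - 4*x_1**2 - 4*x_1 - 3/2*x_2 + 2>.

G = {x_1**2 + x_1 - 29/8*x_2 - 1/2, x_1*x_2 + 2*x_2, x_2**2 - 12/29*x_2}

f_1 = x_1*x_2 + 2*x_2, LT = x_1*x_2.
f_2 = 4*x_1**2*x_2 - 4*x_1**2 - 4*x_1 - 3/2*x_2 + 2, LT = x_1**2*x_2.

S(f_1,f_2): lcm = x_1**2*x_2. S = x_1**2 + 2*x_1*x_2 + x_1 + 3/8*x_2 - 1/2.
  leading term x_1**2: no divisor's leading term divides it; move x_1**2 to the remainder.
  leading term x_1*x_2: subtract (2)·f_1 from 2*x_1*x_2 + x_1 + 3/8*x_2 - 1/2 → x_1 - 29/8*x_2 - 1/2
  leading term x_1: no divisor's leading term divides it; move x_1 to the remainder.
  leading term x_2: no divisor's leading term divides it; move -29/8*x_2 to the remainder.
  leading term 1: no divisor's leading term divides it; move -1/2 to the remainder.
  remainder x_1**2 + x_1 - 29/8*x_2 - 1/2 ≠ 0; add g_3 = x_1**2 + x_1 - 29/8*x_2 - 1/2 to the basis.

S(f_1,g_3): lcm = x_1**2*x_2. S = x_1*x_2 + 29/8*x_2**2 + 1/2*x_2.
  leading term x_1*x_2: subtract (1)·f_1 from x_1*x_2 + 29/8*x_2**2 + 1/2*x_2 → 29/8*x_2**2 - 3/2*x_2
  leading term x_2**2: no divisor's leading term divides it; move 29/8*x_2**2 to the remainder.
  leading term x_2: no divisor's leading term divides it; move -3/2*x_2 to the remainder.
  remainder 29/8*x_2**2 - 3/2*x_2 ≠ 0; add g_4 = 29/8*x_2**2 - 3/2*x_2 to the basis.

S(f_2,g_3): lcm = x_1**2*x_2. S = -x_1**2 - x_1*x_2 + 29/8*x_2**2 - x_1 + 1/8*x_2 + 1/2.
  leading term x_1**2: subtract (-1)·g_3 from -x_1**2 - x_1*x_2 + 29/8*x_2**2 - x_1 + 1/8*x_2 + 1/2 → -x_1*x_2 + 29/8*x_2**2 - 7/2*x_2
  leading term x_1*x_2: subtract (-1)·f_1 from -x_1*x_2 + 29/8*x_2**2 - 7/2*x_2 → 29/8*x_2**2 - 3/2*x_2
  leading term x_2**2: subtract (1)·g_4 from 29/8*x_2**2 - 3/2*x_2 → 0
  remainder 0.

S(f_1,g_4): lcm = x_1*x_2**2. S = 12/29*x_1*x_2 + 2*x_2**2.
  leading term x_1*x_2: subtract (12/29)·f_1 from 12/29*x_1*x_2 + 2*x_2**2 → 2*x_2**2 - 24/29*x_2
  leading term x_2**2: subtract (16/29)·g_4 from 2*x_2**2 - 24/29*x_2 → 0
  remainder 0.

S(f_2,g_4): lcm = x_1**2*x_2**2. S = -17/29*x_1**2*x_2 - x_1*x_2 - 3/8*x_2**2 + 1/2*x_2.
  leading term x_1**2*x_2: subtract (-17/29*x_1)·f_1 from -17/29*x_1**2*x_2 - x_1*x_2 - 3/8*x_2**2 + 1/2*x_2 → 5/29*x_1*x_2 - 3/8*x_2**2 + 1/2*x_2
  leading term x_1*x_2: subtract (5/29)·f_1 from 5/29*x_1*x_2 - 3/8*x_2**2 + 1/2*x_2 → -3/8*x_2**2 + 9/58*x_2
  leading term x_2**2: subtract (-3/29)·g_4 from -3/8*x_2**2 + 9/58*x_2 → 0
  remainder 0.

S(g_3,g_4): leading monomials are coprime, so the S-polynomial reduces to 0 (Buchberger's first criterion).
Every S-polynomial of the final basis reduces to 0, so we have a Gröbner basis.
Inter-reduce: drop elements whose leading term is divisible by another's, tail-reduce, and make monic.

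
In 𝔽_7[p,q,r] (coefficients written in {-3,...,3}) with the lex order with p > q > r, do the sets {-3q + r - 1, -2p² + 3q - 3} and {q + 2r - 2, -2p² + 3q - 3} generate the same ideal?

Yes, the ideals are equal.

Since reduced Gröbner bases are canonical representatives of ideals under a given ordering, it suffices to compute and compare them.
Buchberger on the first generating set:
f_1 = -3q + r - 1, LT = q.
f_2 = -2p² + 3q - 3, LT = p².

S(f_1,f_2): leading monomials are coprime, so the S-polynomial reduces to 0 (Buchberger's first criterion).
Every S-polynomial of the final basis reduces to 0, so we have a Gröbner basis.
Inter-reduce: drop elements whose leading term is divisible by another's, tail-reduce, and make monic.
Reduced Gröbner basis: {p² + 3r + 2, q + 2r - 2}.

Buchberger on the second generating set:
h_1 = q + 2r - 2, LT = q.
h_2 = -2p² + 3q - 3, LT = p².

S(h_1,h_2): leading monomials are coprime, so the S-polynomial reduces to 0 (Buchberger's first criterion).
Every S-polynomial of the final basis reduces to 0, so we have a Gröbner basis.
Inter-reduce: drop elements whose leading term is divisible by another's, tail-reduce, and make monic.
Reduced Gröbner basis: {p² + 3r + 2, q + 2r - 2}.

The two bases agree; hence the ideals are identical.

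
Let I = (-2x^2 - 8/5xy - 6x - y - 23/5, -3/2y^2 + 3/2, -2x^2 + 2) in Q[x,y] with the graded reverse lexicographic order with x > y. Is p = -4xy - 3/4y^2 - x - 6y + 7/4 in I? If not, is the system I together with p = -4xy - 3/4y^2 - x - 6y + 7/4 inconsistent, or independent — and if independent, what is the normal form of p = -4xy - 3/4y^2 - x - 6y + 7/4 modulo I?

First compute the reduced Gröbner basis of I by Buchberger's algorithm.
f_1 = -2x^2 - 8/5xy - 6x - y - 23/5, LT = x^2.
f_2 = -3/2y^2 + 3/2, LT = y^2.
f_3 = -2x^2 + 2, LT = x^2.

S(f_1,f_3): lcm = x^2. S = 4/5xy + 3x + 1/2y + 33/10.
  leading term xy: no divisor's leading term divides it; move 4/5xy to the remainder.
  leading term x: no divisor's leading term divides it; move 3x to the remainder.
  leading term y: no divisor's leading term divides it; move 1/2y to the remainder.
  leading term 1: no divisor's leading term divides it; move 33/10 to the remainder.
  remainder 4/5xy + 3x + 1/2y + 33/10 ≠ 0; add h_4 = 4/5xy + 3x + 1/2y + 33/10 to the basis.

S(f_1,h_4): lcm = x^2y. S = 4/5xy^2 - 15/4x^2 + 19/8xy + 1/2y^2 - 33/8x + 23/10y.
  leading term xy^2: subtract (-8/15x)·f_2 from 4/5xy^2 - 15/4x^2 + 19/8xy + 1/2y^2 - 33/8x + 23/10y → -15/4x^2 + 19/8xy + 1/2y^2 - 133/40x + 23/10y
  leading term x^2: subtract (15/8)·f_1 from -15/4x^2 + 19/8xy + 1/2y^2 - 133/40x + 23/10y → 43/8xy + 1/2y^2 + 317/40x + 167/40y + 69/8
  leading term xy: subtract (215/32)·h_4 from 43/8xy + 1/2y^2 + 317/40x + 167/40y + 69/8 → 1/2y^2 - 1957/160x + 261/320y - 867/64
  leading term y^2: subtract (-1/3)·f_2 from 1/2y^2 - 1957/160x + 261/320y - 867/64 → -1957/160x + 261/320y - 835/64
  leading term x: no divisor's leading term divides it; move -1957/160x to the remainder.
  leading term y: no divisor's leading term divides it; move 261/320y to the remainder.
  leading term 1: no divisor's leading term divides it; move -835/64 to the remainder.
  remainder -1957/160x + 261/320y - 835/64 ≠ 0; add h_5 = -1957/160x + 261/320y - 835/64 to the basis.

S(f_2,h_4): lcm = xy^2. S = -15/4xy - 5/8y^2 - x - 33/8y.
  leading term xy: subtract (-75/16)·h_4 from -15/4xy - 5/8y^2 - x - 33/8y → -5/8y^2 + 209/16x - 57/32y + 495/32
  leading term y^2: subtract (5/12)·f_2 from -5/8y^2 + 209/16x - 57/32y + 495/32 → 209/16x - 57/32y + 475/32
  leading term x: subtract (-110/103)·h_5 from 209/16x - 57/32y + 475/32 → -375/412y + 375/412
  leading term y: no divisor's leading term divides it; move -375/412y to the remainder.
  leading term 1: no divisor's leading term divides it; move 375/412 to the remainder.
  remainder -375/412y + 375/412 ≠ 0; add h_6 = -375/412y + 375/412 to the basis.

The other S-polynomials (S(f_1,f_2), S(f_2,f_3), S(f_3,h_4), S(f_1,h_5), S(f_2,h_5), S(f_3,h_5), S(h_4,h_5), S(f_1,h_6), S(f_2,h_6), S(f_3,h_6), S(h_4,h_6), S(h_5,h_6)) all reduce to 0 modulo the current basis, so we have a Gröbner basis.
Inter-reduce: drop elements whose leading term is divisible by another's, tail-reduce, and make monic.
Reduced Gröbner basis: {x + 1, y - 1}.
Label its elements g_1 = x + 1, g_2 = y - 1.

Reduce p = -4xy - 3/4y^2 - x - 6y + 7/4 modulo G:
  leading term xy: subtract (-4y)·g_1 from -4xy - 3/4y^2 - x - 6y + 7/4 → -3/4y^2 - x - 2y + 7/4
  leading term y^2: subtract (-3/4y)·g_2 from -3/4y^2 - x - 2y + 7/4 → -x - 11/4y + 7/4
  leading term x: subtract (-1)·g_1 from -x - 11/4y + 7/4 → -11/4y + 11/4
  leading term y: subtract (-11/4)·g_2 from -11/4y + 11/4 → 0
  normal form = 0.
Since the normal form is 0, p ∈ I.

-4xy - 3/4y^2 - x - 6y + 7/4 lies in I (it reduces to 0).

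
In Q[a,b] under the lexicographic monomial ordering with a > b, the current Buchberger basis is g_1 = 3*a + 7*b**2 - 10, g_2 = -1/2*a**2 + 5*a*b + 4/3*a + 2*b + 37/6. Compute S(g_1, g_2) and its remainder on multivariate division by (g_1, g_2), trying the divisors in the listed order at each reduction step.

lcm(LM(g_1), LM(g_2)) = a**2.
S = (lcm/LT(g_1))·g_1 − (lcm/LT(g_2))·g_2 = 7/3*a*b**2 + 10*a*b - 2/3*a + 4*b + 37/3.
Reduce S modulo (g_1, g_2) in that order:
  leading term a*b**2: subtract (7/9*b**2)·g_1 from 7/3*a*b**2 + 10*a*b - 2/3*a + 4*b + 37/3 → 10*a*b - 2/3*a - 49/9*b**4 + 70/9*b**2 + 4*b + 37/3
  leading term a*b: subtract (10/3*b)·g_1 from 10*a*b - 2/3*a - 49/9*b**4 + 70/9*b**2 + 4*b + 37/3 → -2/3*a - 49/9*b**4 - 70/3*b**3 + 70/9*b**2 + 112/3*b + 37/3
  leading term a: subtract (-2/9)·g_1 from -2/3*a - 49/9*b**4 - 70/3*b**3 + 70/9*b**2 + 112/3*b + 37/3 → -49/9*b**4 - 70/3*b**3 + 28/3*b**2 + 112/3*b + 91/9
  leading term b**4: no divisor's leading term divides it; move -49/9*b**4 to the remainder.
  leading term b**3: no divisor's leading term divides it; move -70/3*b**3 to the remainder.
  leading term b**2: no divisor's leading term divides it; move 28/3*b**2 to the remainder.
  leading term b: no divisor's leading term divides it; move 112/3*b to the remainder.
  leading term 1: no divisor's leading term divides it; move 91/9 to the remainder.
The remainder -49/9*b**4 - 70/3*b**3 + 28/3*b**2 + 112/3*b + 91/9 is nonzero, so it would be added as the next basis element.

S(g_1, g_2) = 7/3*a*b**2 + 10*a*b - 2/3*a + 4*b + 37/3; remainder on division = -49/9*b**4 - 70/3*b**3 + 28/3*b**2 + 112/3*b + 91/9.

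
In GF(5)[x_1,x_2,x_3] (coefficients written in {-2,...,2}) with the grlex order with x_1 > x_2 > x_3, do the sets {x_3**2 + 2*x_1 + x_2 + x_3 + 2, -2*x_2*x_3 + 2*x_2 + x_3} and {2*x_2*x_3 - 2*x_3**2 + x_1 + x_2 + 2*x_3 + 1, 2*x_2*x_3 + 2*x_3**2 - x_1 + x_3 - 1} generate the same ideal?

Since reduced Gröbner bases are canonical representatives of ideals under a given ordering, it suffices to compute and compare them.
Buchberger on the first generating set:
f_1 = x_3**2 + 2*x_1 + x_2 + x_3 + 2, LT = x_3**2.
f_2 = -2*x_2*x_3 + 2*x_2 + x_3, LT = x_2*x_3.

S(f_1,f_2): lcm = x_2*x_3**2. S = 2*x_1*x_2 + x_2**2 + 2*x_2*x_3 - 2*x_3**2 + 2*x_2.
  leading term x_1*x_2: no divisor's leading term divides it; move 2*x_1*x_2 to the remainder.
  leading term x_2**2: no divisor's leading term divides it; move x_2**2 to the remainder.
  leading term x_2*x_3: subtract (-1)·f_2 from 2*x_2*x_3 - 2*x_3**2 + 2*x_2 → -2*x_3**2 - x_2 + x_3
  leading term x_3**2: subtract (-2)·f_1 from -2*x_3**2 - x_2 + x_3 → -x_1 + x_2 - 2*x_3 - 1
  leading term x_1: no divisor's leading term divides it; move -x_1 to the remainder.
  leading term x_2: no divisor's leading term divides it; move x_2 to the remainder.
  leading term x_3: no divisor's leading term divides it; move -2*x_3 to the remainder.
  leading term 1: no divisor's leading term divides it; move -1 to the remainder.
  remainder 2*x_1*x_2 + x_2**2 - x_1 + x_2 - 2*x_3 - 1 ≠ 0; add g_3 = 2*x_1*x_2 + x_2**2 - x_1 + x_2 - 2*x_3 - 1 to the basis.

The other S-polynomials (S(f_1,g_3), S(f_2,g_3)) all reduce to 0 modulo the current basis, so we have a Gröbner basis.
Inter-reduce: drop elements whose leading term is divisible by another's, tail-reduce, and make monic.
Reduced Gröbner basis: {x_1*x_2 - 2*x_2**2 + 2*x_1 - 2*x_2 - x_3 + 2, x_2*x_3 - x_2 + 2*x_3, x_3**2 + 2*x_1 + x_2 + x_3 + 2}.

Buchberger on the second generating set:
h_1 = 2*x_2*x_3 - 2*x_3**2 + x_1 + x_2 + 2*x_3 + 1, LT = x_2*x_3.
h_2 = 2*x_2*x_3 + 2*x_3**2 - x_1 + x_3 - 1, LT = x_2*x_3.

S(h_1,h_2): lcm = x_2*x_3. S = -2*x_3**2 + x_1 - 2*x_2 - 2*x_3 + 1.
  leading term x_3**2: no divisor's leading term divides it; move -2*x_3**2 to the remainder.
  leading term x_1: no divisor's leading term divides it; move x_1 to the remainder.
  leading term x_2: no divisor's leading term divides it; move -2*x_2 to the remainder.
  leading term x_3: no divisor's leading term divides it; move -2*x_3 to the remainder.
  leading term 1: no divisor's leading term divides it; move 1 to the remainder.
  remainder -2*x_3**2 + x_1 - 2*x_2 - 2*x_3 + 1 ≠ 0; add k_3 = -2*x_3**2 + x_1 - 2*x_2 - 2*x_3 + 1 to the basis.

S(h_1,k_3): lcm = x_2*x_3**2. S = -x_3**3 - 2*x_1*x_2 - 2*x_1*x_3 - x_2**2 + 2*x_2*x_3 + x_3**2 - 2*x_2 - 2*x_3.
  leading term x_3**3: subtract (-2*x_3)·k_3 from -x_3**3 - 2*x_1*x_2 - 2*x_1*x_3 - x_2**2 + 2*x_2*x_3 + x_3**2 - 2*x_2 - 2*x_3 → -2*x_1*x_2 - x_2**2 - 2*x_2*x_3 + 2*x_3**2 - 2*x_2
  leading term x_1*x_2: no divisor's leading term divides it; move -2*x_1*x_2 to the remainder.
  leading term x_2**2: no divisor's leading term divides it; move -x_2**2 to the remainder.
  leading term x_2*x_3: subtract (-1)·h_1 from -2*x_2*x_3 + 2*x_3**2 - 2*x_2 → x_1 - x_2 + 2*x_3 + 1
  leading term x_1: no divisor's leading term divides it; move x_1 to the remainder.
  leading term x_2: no divisor's leading term divides it; move -x_2 to the remainder.
  leading term x_3: no divisor's leading term divides it; move 2*x_3 to the remainder.
  leading term 1: no divisor's leading term divides it; move 1 to the remainder.
  remainder -2*x_1*x_2 - x_2**2 + x_1 - x_2 + 2*x_3 + 1 ≠ 0; add k_4 = -2*x_1*x_2 - x_2**2 + x_1 - x_2 + 2*x_3 + 1 to the basis.

The other S-polynomials (S(h_2,k_3), S(h_1,k_4), S(h_2,k_4), S(k_3,k_4)) all reduce to 0 modulo the current basis, so we have a Gröbner basis.
Inter-reduce: drop elements whose leading term is divisible by another's, tail-reduce, and make monic.
Reduced Gröbner basis: {x_1*x_2 - 2*x_2**2 + 2*x_1 - 2*x_2 - x_3 + 2, x_2*x_3 - x_2 + 2*x_3, x_3**2 + 2*x_1 + x_2 + x_3 + 2}.

These coincide, so the ideals are equal.
The choice of monomial ordering does not affect the verdict — as long as both bases are computed under the same ordering, their equality decides ideal equality.

Yes, the ideals are equal.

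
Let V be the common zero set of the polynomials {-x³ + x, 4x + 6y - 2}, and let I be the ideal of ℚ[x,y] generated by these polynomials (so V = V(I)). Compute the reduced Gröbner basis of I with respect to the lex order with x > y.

f_1 = -x³ + x, LT = x³.
f_2 = 4x + 6y - 2, LT = x.

S(f_1,f_2): lcm = x³. S = -3/2x²y + ½x² - x.
  leading term x²y: subtract (-⅜xy)·f_2 from -3/2x²y + ½x² - x → ½x² + 9/4xy² - ¾xy - x
  leading term x²: subtract (⅛x)·f_2 from ½x² + 9/4xy² - ¾xy - x → 9/4xy² - 3/2xy - ¾x
  leading term xy²: subtract (9/16y²)·f_2 from 9/4xy² - 3/2xy - ¾x → -3/2xy - ¾x - 27/8y³ + 9/8y²
  leading term xy: subtract (-⅜y)·f_2 from -3/2xy - ¾x - 27/8y³ + 9/8y² → -¾x - 27/8y³ + 27/8y² - ¾y
  leading term x: subtract (-3/16)·f_2 from -¾x - 27/8y³ + 27/8y² - ¾y → -27/8y³ + 27/8y² + ⅜y - ⅜
  leading term y³: no divisor's leading term divides it; move -27/8y³ to the remainder.
  leading term y²: no divisor's leading term divides it; move 27/8y² to the remainder.
  leading term y: no divisor's leading term divides it; move ⅜y to the remainder.
  leading term 1: no divisor's leading term divides it; move -⅜ to the remainder.
  remainder -27/8y³ + 27/8y² + ⅜y - ⅜ ≠ 0; add g_3 = -27/8y³ + 27/8y² + ⅜y - ⅜ to the basis.

The other S-polynomials (S(f_1,g_3), S(f_2,g_3)) all reduce to 0 modulo the current basis, so we have a Gröbner basis.
Inter-reduce: drop elements whose leading term is divisible by another's, tail-reduce, and make monic.

G = {x + 3/2y - ½, y³ - y² - 1/9y + 1/9}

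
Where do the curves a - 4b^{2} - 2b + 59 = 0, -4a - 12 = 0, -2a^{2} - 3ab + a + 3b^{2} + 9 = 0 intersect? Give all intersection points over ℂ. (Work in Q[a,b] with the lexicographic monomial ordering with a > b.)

{(-3, -4)}

Compute a lex Gröbner basis by Buchberger's algorithm.
f_1 = a - 4b^{2} - 2b + 59, LT = a.
f_2 = -4a - 12, LT = a.
f_3 = -2a^{2} - 3ab + a + 3b^{2} + 9, LT = a^{2}.

S(f_1,f_2): lcm = a. S = -4b^{2} - 2b + 56.
  leading term b^{2}: no divisor's leading term divides it; move -4b^{2} to the remainder.
  leading term b: no divisor's leading term divides it; move -2b to the remainder.
  leading term 1: no divisor's leading term divides it; move 56 to the remainder.
  remainder -4b^{2} - 2b + 56 ≠ 0; add h_4 = -4b^{2} - 2b + 56 to the basis.

S(f_1,f_3): lcm = a^{2}. S = -4ab^{2} - \tfrac{7}{2}ab + \tfrac{119}{2}a + \tfrac{3}{2}b^{2} + \tfrac{9}{2}.
  leading term ab^{2}: subtract (-4b^{2})·f_1 from -4ab^{2} - \tfrac{7}{2}ab + \tfrac{119}{2}a + \tfrac{3}{2}b^{2} + \tfrac{9}{2} → -\tfrac{7}{2}ab + \tfrac{119}{2}a - 16b^{4} - 8b^{3} + \tfrac{475}{2}b^{2} + \tfrac{9}{2}
  leading term ab: subtract (-\tfrac{7}{2}b)·f_1 from -\tfrac{7}{2}ab + \tfrac{119}{2}a - 16b^{4} - 8b^{3} + \tfrac{475}{2}b^{2} + \tfrac{9}{2} → \tfrac{119}{2}a - 16b^{4} - 22b^{3} + \tfrac{461}{2}b^{2} + \tfrac{413}{2}b + \tfrac{9}{2}
  leading term a: subtract (\tfrac{119}{2})·f_1 from \tfrac{119}{2}a - 16b^{4} - 22b^{3} + \tfrac{461}{2}b^{2} + \tfrac{413}{2}b + \tfrac{9}{2} → -16b^{4} - 22b^{3} + \tfrac{937}{2}b^{2} + \tfrac{651}{2}b - 3506
  leading term b^{4}: subtract (4b^{2})·h_4 from -16b^{4} - 22b^{3} + \tfrac{937}{2}b^{2} + \tfrac{651}{2}b - 3506 → -14b^{3} + \tfrac{489}{2}b^{2} + \tfrac{651}{2}b - 3506
  leading term b^{3}: subtract (\tfrac{7}{2}b)·h_4 from -14b^{3} + \tfrac{489}{2}b^{2} + \tfrac{651}{2}b - 3506 → \tfrac{503}{2}b^{2} + \tfrac{259}{2}b - 3506
  leading term b^{2}: subtract (-\tfrac{503}{8})·h_4 from \tfrac{503}{2}b^{2} + \tfrac{259}{2}b - 3506 → \tfrac{15}{4}b + 15
  leading term b: no divisor's leading term divides it; move \tfrac{15}{4}b to the remainder.
  leading term 1: no divisor's leading term divides it; move 15 to the remainder.
  remainder \tfrac{15}{4}b + 15 ≠ 0; add h_5 = \tfrac{15}{4}b + 15 to the basis.

The other S-polynomials (S(f_2,f_3), S(f_1,h_4), S(f_2,h_4), S(f_3,h_4), S(f_1,h_5), S(f_2,h_5), S(f_3,h_5), S(h_4,h_5)) all reduce to 0 modulo the current basis, so we have a Gröbner basis.
Inter-reduce: drop elements whose leading term is divisible by another's, tail-reduce, and make monic.
Reduced Gröbner basis: {a + 3, b + 4}.

The lex basis is triangular: the last element involves only b. Solving b + 4 = 0 gives b ∈ {-4}; substituting each value into the earlier elements determines the remaining variables.
  b = -4: the earlier basis element becomes a + 3 = 0, giving a = -3 — point (-3, -4).
Each listed point satisfies every original equation (direct substitution).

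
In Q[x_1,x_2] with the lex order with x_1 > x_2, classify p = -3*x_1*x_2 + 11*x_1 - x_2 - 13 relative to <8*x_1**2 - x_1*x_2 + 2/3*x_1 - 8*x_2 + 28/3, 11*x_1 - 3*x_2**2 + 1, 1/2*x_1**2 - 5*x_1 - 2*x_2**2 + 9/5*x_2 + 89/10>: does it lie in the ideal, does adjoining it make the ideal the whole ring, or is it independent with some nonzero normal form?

First compute the reduced Gröbner basis of I by Buchberger's algorithm.
f_1 = 8*x_1**2 - x_1*x_2 + 2/3*x_1 - 8*x_2 + 28/3, LT = x_1**2.
f_2 = 11*x_1 - 3*x_2**2 + 1, LT = x_1.
f_3 = 1/2*x_1**2 - 5*x_1 - 2*x_2**2 + 9/5*x_2 + 89/10, LT = x_1**2.

S(f_1,f_2): lcm = x_1**2. S = 3/11*x_1*x_2**2 - 1/8*x_1*x_2 - 1/132*x_1 - x_2 + 7/6.
  reduce S modulo (f_1, f_2, f_3):
  remainder 9/121*x_2**4 - 3/88*x_2**3 - 13/484*x_2**2 - 87/88*x_2 + 565/484 ≠ 0; add h_4 = 9/121*x_2**4 - 3/88*x_2**3 - 13/484*x_2**2 - 87/88*x_2 + 565/484 to the basis.

S(f_1,f_3): lcm = x_1**2. S = -1/8*x_1*x_2 + 121/12*x_1 + 4*x_2**2 - 23/5*x_2 - 499/30.
  reduce S modulo (f_1, f_2, f_3, h_4):
  remainder -3/88*x_2**3 + 27/4*x_2**2 - 2019/440*x_2 - 351/20 ≠ 0; add h_5 = -3/88*x_2**3 + 27/4*x_2**2 - 2019/440*x_2 - 351/20 to the basis.

S(h_4,h_5): lcm = x_2**4. S = 4741/24*x_2**3 - 24293/180*x_2**2 - 63371/120*x_2 + 565/36.
  reduce S modulo (f_1, f_2, f_3, h_4, h_5):
  remainder 1754023/45*x_2**2 - 135586/5*x_2 - 4575544/45 ≠ 0; add h_6 = 1754023/45*x_2**2 - 135586/5*x_2 - 4575544/45 to the basis.

S(h_4,h_6): lcm = x_2**4. S = 9992323/42096552*x_2**3 + 141917285/63144828*x_2**2 - 319/24*x_2 + 565/36.
  reduce S modulo (f_1, f_2, f_3, h_4, h_5, h_6):
  remainder -168916082612508/15382983422645*x_2 + 337832165225016/15382983422645 ≠ 0; add h_7 = -168916082612508/15382983422645*x_2 + 337832165225016/15382983422645 to the basis.

The other S-polynomials (S(f_2,f_3), S(f_1,h_4), S(f_2,h_4), S(f_3,h_4), S(f_1,h_5), S(f_2,h_5), S(f_3,h_5), S(f_1,h_6), S(f_2,h_6), S(f_3,h_6), S(h_5,h_6), S(f_1,h_7), S(f_2,h_7), S(f_3,h_7), S(h_4,h_7), S(h_5,h_7), S(h_6,h_7)) all reduce to 0 modulo the current basis, so we have a Gröbner basis.
Inter-reduce: drop elements whose leading term is divisible by another's, tail-reduce, and make monic.
Reduced Gröbner basis: {x_1 - 1, x_2 - 2}.
Label its elements g_1 = x_1 - 1, g_2 = x_2 - 2.

Reduce p = -3*x_1*x_2 + 11*x_1 - x_2 - 13 modulo G:
  leading term x_1*x_2: subtract (-3*x_2)·g_1 from -3*x_1*x_2 + 11*x_1 - x_2 - 13 → 11*x_1 - 4*x_2 - 13
  leading term x_1: subtract (11)·g_1 from 11*x_1 - 4*x_2 - 13 → -4*x_2 - 2
  leading term x_2: subtract (-4)·g_2 from -4*x_2 - 2 → -10
  leading term 1: no divisor's leading term divides it; move -10 to the remainder.
  normal form = -10.
The normal form is nonzero, so p ∉ I. Since p minus its normal form lies in I, I + (p) = I + (r) where r = -10; decide whether this ideal is the whole ring.
Here r = -10 is a nonzero constant, hence a unit: 1 ∈ I + (p), the Gröbner basis of I + (p) is {1}, and the enlarged system has no common solution — adjoining p is inconsistent.

Adjoining -3*x_1*x_2 + 11*x_1 - x_2 - 13 makes the ideal the whole ring: the system is inconsistent.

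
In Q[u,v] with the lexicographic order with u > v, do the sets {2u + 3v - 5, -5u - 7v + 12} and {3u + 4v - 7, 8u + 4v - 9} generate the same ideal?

No, the ideals differ.

Equality of ideals is decidable: compute both reduced Gröbner bases (unique for the ordering) and check whether they agree.
Buchberger on the first generating set:
f_1 = 2u + 3v - 5, LT = u.
f_2 = -5u - 7v + 12, LT = u.

S(f_1,f_2): lcm = u. S = 1/10v - 1/10.
  leading term v: no divisor's leading term divides it; move 1/10v to the remainder.
  leading term 1: no divisor's leading term divides it; move -1/10 to the remainder.
  remainder 1/10v - 1/10 ≠ 0; add g_3 = 1/10v - 1/10 to the basis.

The other S-polynomials (S(f_1,g_3), S(f_2,g_3)) all reduce to 0 modulo the current basis, so we have a Gröbner basis.
Inter-reduce: drop elements whose leading term is divisible by another's, tail-reduce, and make monic.
Reduced Gröbner basis: {u - 1, v - 1}.

Buchberger on the second generating set:
h_1 = 3u + 4v - 7, LT = u.
h_2 = 8u + 4v - 9, LT = u.

S(h_1,h_2): lcm = u. S = 5/6v - 29/24.
  leading term v: no divisor's leading term divides it; move 5/6v to the remainder.
  leading term 1: no divisor's leading term divides it; move -29/24 to the remainder.
  remainder 5/6v - 29/24 ≠ 0; add k_3 = 5/6v - 29/24 to the basis.

The other S-polynomials (S(h_1,k_3), S(h_2,k_3)) all reduce to 0 modulo the current basis, so we have a Gröbner basis.
Inter-reduce: drop elements whose leading term is divisible by another's, tail-reduce, and make monic.
Reduced Gröbner basis: {u - 2/5, v - 29/20}.

Since the reduced bases disagree, the two ideals are not the same.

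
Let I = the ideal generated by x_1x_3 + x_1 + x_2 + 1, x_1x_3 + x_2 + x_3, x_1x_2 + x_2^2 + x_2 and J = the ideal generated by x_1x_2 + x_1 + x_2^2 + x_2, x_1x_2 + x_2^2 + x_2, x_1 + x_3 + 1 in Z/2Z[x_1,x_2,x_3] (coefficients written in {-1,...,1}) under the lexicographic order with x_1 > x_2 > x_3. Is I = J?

No, the ideals differ.

Since reduced Gröbner bases are canonical representatives of ideals under a given ordering, it suffices to compute and compare them.
Buchberger on the first generating set:
f_1 = x_1x_3 + x_1 + x_2 + 1, LT = x_1x_3.
f_2 = x_1x_3 + x_2 + x_3, LT = x_1x_3.
f_3 = x_1x_2 + x_2^2 + x_2, LT = x_1x_2.

S(f_1,f_2): lcm = x_1x_3. S = x_1 + x_3 + 1.
  reduce S modulo (f_1, f_2, f_3):
  remainder x_1 + x_3 + 1 ≠ 0; add g_4 = x_1 + x_3 + 1 to the basis.

S(f_1,f_3): lcm = x_1x_2x_3. S = x_1x_2 + x_2^2x_3 + x_2^2 + x_2x_3 + x_2.
  reduce S modulo (f_1, f_2, f_3, g_4):
  remainder x_2^2x_3 + x_2x_3 ≠ 0; add g_5 = x_2^2x_3 + x_2x_3 to the basis.

S(f_2,f_3): lcm = x_1x_2x_3. S = x_2^2x_3 + x_2^2.
  reduce S modulo (f_1, f_2, f_3, g_4, g_5):
  remainder x_2^2 + x_2x_3 ≠ 0; add g_6 = x_2^2 + x_2x_3 to the basis.

S(f_1,g_4): lcm = x_1x_3. S = x_1 + x_2 + x_3^2 + x_3 + 1.
  reduce S modulo (f_1, f_2, f_3, g_4, g_5, g_6):
  remainder x_2 + x_3^2 ≠ 0; add g_7 = x_2 + x_3^2 to the basis.

S(g_5,g_6): lcm = x_2^2x_3. S = x_2x_3^2 + x_2x_3.
  reduce S modulo (f_1, f_2, f_3, g_4, g_5, g_6, g_7):
  remainder x_3^4 + x_3^3 ≠ 0; add g_8 = x_3^4 + x_3^3 to the basis.

The other S-polynomials (S(f_2,g_4), S(f_3,g_4), S(f_1,g_5), S(f_2,g_5), S(f_3,g_5), S(g_4,g_5), S(f_1,g_6), S(f_2,g_6), S(f_3,g_6), S(g_4,g_6), S(f_1,g_7), S(f_2,g_7), S(f_3,g_7), S(g_4,g_7), S(g_5,g_7), S(g_6,g_7), S(f_1,g_8), S(f_2,g_8), S(f_3,g_8), S(g_4,g_8), S(g_5,g_8), S(g_6,g_8), S(g_7,g_8)) all reduce to 0 modulo the current basis, so we have a Gröbner basis.
Inter-reduce: drop elements whose leading term is divisible by another's, tail-reduce, and make monic.
Reduced Gröbner basis: {x_1 + x_3 + 1, x_2 + x_3^2, x_3^4 + x_3^3}.

Buchberger on the second generating set:
h_1 = x_1x_2 + x_1 + x_2^2 + x_2, LT = x_1x_2.
h_2 = x_1x_2 + x_2^2 + x_2, LT = x_1x_2.
h_3 = x_1 + x_3 + 1, LT = x_1.

S(h_1,h_2): lcm = x_1x_2. S = x_1.
  reduce S modulo (h_1, h_2, h_3):
  remainder x_3 + 1 ≠ 0; add k_4 = x_3 + 1 to the basis.

S(h_1,h_3): lcm = x_1x_2. S = x_1 + x_2^2 + x_2x_3.
  reduce S modulo (h_1, h_2, h_3, k_4):
  remainder x_2^2 + x_2 ≠ 0; add k_5 = x_2^2 + x_2 to the basis.

The other S-polynomials (S(h_2,h_3), S(h_1,k_4), S(h_2,k_4), S(h_3,k_4), S(h_1,k_5), S(h_2,k_5), S(h_3,k_5), S(k_4,k_5)) all reduce to 0 modulo the current basis, so we have a Gröbner basis.
Inter-reduce: drop elements whose leading term is divisible by another's, tail-reduce, and make monic.
Reduced Gröbner basis: {x_1, x_2^2 + x_2, x_3 + 1}.

The bases are distinct; the ideals are different.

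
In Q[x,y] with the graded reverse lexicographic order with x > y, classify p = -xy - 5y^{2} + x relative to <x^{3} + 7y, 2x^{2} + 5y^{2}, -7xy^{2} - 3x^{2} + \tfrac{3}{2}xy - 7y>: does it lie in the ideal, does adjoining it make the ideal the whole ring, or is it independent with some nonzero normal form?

-xy - 5y^{2} + x is independent of I; its normal form modulo I is x.

First compute the reduced Gröbner basis of I by Buchberger's algorithm.
f_1 = x^{3} + 7y, LT = x^{3}.
f_2 = 2x^{2} + 5y^{2}, LT = x^{2}.
f_3 = -7xy^{2} - 3x^{2} + \tfrac{3}{2}xy - 7y, LT = xy^{2}.

S(f_1,f_2): lcm = x^{3}. S = -\tfrac{5}{2}xy^{2} + 7y.
  leading term xy^{2}: subtract (\tfrac{5}{14})·f_3 from -\tfrac{5}{2}xy^{2} + 7y → \tfrac{15}{14}x^{2} - \tfrac{15}{28}xy + \tfrac{19}{2}y
  leading term x^{2}: subtract (\tfrac{15}{28})·f_2 from \tfrac{15}{14}x^{2} - \tfrac{15}{28}xy + \tfrac{19}{2}y → -\tfrac{15}{28}xy - \tfrac{75}{28}y^{2} + \tfrac{19}{2}y
  leading term xy: no divisor's leading term divides it; move -\tfrac{15}{28}xy to the remainder.
  leading term y^{2}: no divisor's leading term divides it; move -\tfrac{75}{28}y^{2} to the remainder.
  leading term y: no divisor's leading term divides it; move \tfrac{19}{2}y to the remainder.
  remainder -\tfrac{15}{28}xy - \tfrac{75}{28}y^{2} + \tfrac{19}{2}y ≠ 0; add h_4 = -\tfrac{15}{28}xy - \tfrac{75}{28}y^{2} + \tfrac{19}{2}y to the basis.

S(f_1,f_3): lcm = x^{3}y^{2}. S = -\tfrac{3}{7}x^{4} + \tfrac{3}{14}x^{3}y - x^{2}y + 7y^{3}.
  leading term x^{4}: subtract (-\tfrac{3}{7}x)·f_1 from -\tfrac{3}{7}x^{4} + \tfrac{3}{14}x^{3}y - x^{2}y + 7y^{3} → \tfrac{3}{14}x^{3}y - x^{2}y + 7y^{3} + 3xy
  leading term x^{3}y: subtract (\tfrac{3}{14}y)·f_1 from \tfrac{3}{14}x^{3}y - x^{2}y + 7y^{3} + 3xy → -x^{2}y + 7y^{3} + 3xy - \tfrac{3}{2}y^{2}
  leading term x^{2}y: subtract (-\tfrac{1}{2}y)·f_2 from -x^{2}y + 7y^{3} + 3xy - \tfrac{3}{2}y^{2} → \tfrac{19}{2}y^{3} + 3xy - \tfrac{3}{2}y^{2}
  leading term y^{3}: no divisor's leading term divides it; move \tfrac{19}{2}y^{3} to the remainder.
  leading term xy: subtract (-\tfrac{28}{5})·h_4 from 3xy - \tfrac{3}{2}y^{2} → -\tfrac{33}{2}y^{2} + \tfrac{266}{5}y
  leading term y^{2}: no divisor's leading term divides it; move -\tfrac{33}{2}y^{2} to the remainder.
  leading term y: no divisor's leading term divides it; move \tfrac{266}{5}y to the remainder.
  remainder \tfrac{19}{2}y^{3} - \tfrac{33}{2}y^{2} + \tfrac{266}{5}y ≠ 0; add h_5 = \tfrac{19}{2}y^{3} - \tfrac{33}{2}y^{2} + \tfrac{266}{5}y to the basis.

S(f_2,f_3): lcm = x^{2}y^{2}. S = \tfrac{5}{2}y^{4} - \tfrac{3}{7}x^{3} + \tfrac{3}{14}x^{2}y - xy.
  leading term y^{4}: subtract (\tfrac{5}{19}y)·h_5 from \tfrac{5}{2}y^{4} - \tfrac{3}{7}x^{3} + \tfrac{3}{14}x^{2}y - xy → -\tfrac{3}{7}x^{3} + \tfrac{3}{14}x^{2}y + \tfrac{165}{38}y^{3} - xy - 14y^{2}
  leading term x^{3}: subtract (-\tfrac{3}{7})·f_1 from -\tfrac{3}{7}x^{3} + \tfrac{3}{14}x^{2}y + \tfrac{165}{38}y^{3} - xy - 14y^{2} → \tfrac{3}{14}x^{2}y + \tfrac{165}{38}y^{3} - xy - 14y^{2} + 3y
  leading term x^{2}y: subtract (\tfrac{3}{28}y)·f_2 from \tfrac{3}{14}x^{2}y + \tfrac{165}{38}y^{3} - xy - 14y^{2} + 3y → \tfrac{2025}{532}y^{3} - xy - 14y^{2} + 3y
  leading term y^{3}: subtract (\tfrac{2025}{5054})·h_5 from \tfrac{2025}{532}y^{3} - xy - 14y^{2} + 3y → -xy - \tfrac{74687}{10108}y^{2} - \tfrac{348}{19}y
  leading term xy: subtract (\tfrac{28}{15})·h_4 from -xy - \tfrac{74687}{10108}y^{2} - \tfrac{348}{19}y → -\tfrac{24147}{10108}y^{2} - \tfrac{10274}{285}y
  leading term y^{2}: no divisor's leading term divides it; move -\tfrac{24147}{10108}y^{2} to the remainder.
  leading term y: no divisor's leading term divides it; move -\tfrac{10274}{285}y to the remainder.
  remainder -\tfrac{24147}{10108}y^{2} - \tfrac{10274}{285}y ≠ 0; add h_6 = -\tfrac{24147}{10108}y^{2} - \tfrac{10274}{285}y to the basis.

S(f_1,h_4): lcm = x^{3}y. S = -5x^{2}y^{2} + \tfrac{266}{15}x^{2}y + 7y^{2}.
  leading term x^{2}y^{2}: subtract (-\tfrac{5}{2}y^{2})·f_2 from -5x^{2}y^{2} + \tfrac{266}{15}x^{2}y + 7y^{2} → \tfrac{25}{2}y^{4} + \tfrac{266}{15}x^{2}y + 7y^{2}
  leading term y^{4}: subtract (\tfrac{25}{19}y)·h_5 from \tfrac{25}{2}y^{4} + \tfrac{266}{15}x^{2}y + 7y^{2} → \tfrac{266}{15}x^{2}y + \tfrac{825}{38}y^{3} - 63y^{2}
  leading term x^{2}y: subtract (\tfrac{133}{15}y)·f_2 from \tfrac{266}{15}x^{2}y + \tfrac{825}{38}y^{3} - 63y^{2} → -\tfrac{2579}{114}y^{3} - 63y^{2}
  leading term y^{3}: subtract (-\tfrac{2579}{1083})·h_5 from -\tfrac{2579}{114}y^{3} - 63y^{2} → -\tfrac{73855}{722}y^{2} + \tfrac{36106}{285}y
  leading term y^{2}: subtract (\tfrac{1033970}{24147})·h_6 from -\tfrac{73855}{722}y^{2} + \tfrac{36106}{285}y → \tfrac{604992598}{362205}y
  leading term y: no divisor's leading term divides it; move \tfrac{604992598}{362205}y to the remainder.
  remainder \tfrac{604992598}{362205}y ≠ 0; add h_7 = \tfrac{604992598}{362205}y to the basis.

The other S-polynomials (S(f_2,h_4), S(f_3,h_4), S(f_1,h_5), S(f_2,h_5), S(f_3,h_5), S(h_4,h_5), S(f_1,h_6), S(f_2,h_6), S(f_3,h_6), S(h_4,h_6), S(h_5,h_6), S(f_1,h_7), S(f_2,h_7), S(f_3,h_7), S(h_4,h_7), S(h_5,h_7), S(h_6,h_7)) all reduce to 0 modulo the current basis, so we have a Gröbner basis.
Inter-reduce: drop elements whose leading term is divisible by another's, tail-reduce, and make monic.
Reduced Gröbner basis: {x^{2}, y}.
Label its elements g_1 = x^{2}, g_2 = y.

Reduce p = -xy - 5y^{2} + x modulo G:
  leading term xy: subtract (-x)·g_2 from -xy - 5y^{2} + x → -5y^{2} + x
  leading term y^{2}: subtract (-5y)·g_2 from -5y^{2} + x → x
  leading term x: no divisor's leading term divides it; move x to the remainder.
  normal form = x.
The normal form is nonzero, so p ∉ I. Since p minus its normal form lies in I, I + (p) = I + (r) where r = x; decide whether this ideal is the whole ring.
Run Buchberger on G together with r (pairs among the g_i already reduce to 0 since G is a Gröbner basis):
g_1 = x^{2}, LT = x^{2}.
g_2 = y, LT = y.
r = x, LT = x.

The S-polynomials (S(g_1,g_2), S(g_1,r), S(g_2,r)) all reduce to 0 modulo the current basis, so we have a Gröbner basis.
Inter-reduce: drop elements whose leading term is divisible by another's, tail-reduce, and make monic.
Reduced Gröbner basis: {x, y}.
The reduced Gröbner basis of I + (p) is {x, y} ≠ {1}, a proper ideal, so the enlarged system stays consistent: p is independent of I, with normal form x.

The remainder on division by a Gröbner basis is unique — it is the normal form.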